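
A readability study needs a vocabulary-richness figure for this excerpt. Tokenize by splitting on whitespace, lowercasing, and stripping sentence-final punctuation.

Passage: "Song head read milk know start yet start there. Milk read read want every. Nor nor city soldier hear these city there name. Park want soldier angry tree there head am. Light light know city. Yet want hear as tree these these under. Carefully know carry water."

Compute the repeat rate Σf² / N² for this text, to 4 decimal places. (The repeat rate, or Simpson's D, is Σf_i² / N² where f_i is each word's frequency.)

Frequencies: read:3, know:3, there:3, want:3, city:3, these:3, head:2, milk:2, start:2, yet:2, nor:2, soldier:2, hear:2, tree:2, light:2, song:1, every:1, name:1, park:1, angry:1, … (6 more, each freq 1)
Σf² = 101; N² = 2209
Repeat rate = 101 / 2209 = 0.0457

0.0457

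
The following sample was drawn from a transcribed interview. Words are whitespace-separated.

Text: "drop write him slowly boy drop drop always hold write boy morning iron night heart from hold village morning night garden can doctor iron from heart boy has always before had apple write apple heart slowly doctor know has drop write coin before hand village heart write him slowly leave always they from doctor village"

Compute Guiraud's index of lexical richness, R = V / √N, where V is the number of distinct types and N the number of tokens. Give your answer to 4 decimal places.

3.3710

N = 55, V = 25.
√N = 7.416198
R = 25 / 7.416198 = 3.3710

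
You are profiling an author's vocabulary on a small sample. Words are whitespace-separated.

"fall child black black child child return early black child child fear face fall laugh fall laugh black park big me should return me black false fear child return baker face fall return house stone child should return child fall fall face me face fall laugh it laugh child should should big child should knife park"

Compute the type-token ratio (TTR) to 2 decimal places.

0.32

N = 56 tokens, V = 18 types.
TTR = V / N = 18 / 56 = 0.32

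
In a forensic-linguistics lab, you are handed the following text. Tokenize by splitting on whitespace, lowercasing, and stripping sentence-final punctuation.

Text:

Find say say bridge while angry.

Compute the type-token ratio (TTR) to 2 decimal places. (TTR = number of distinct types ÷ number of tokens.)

0.83

N = 6 tokens, V = 5 types.
TTR = V / N = 5 / 6 = 0.83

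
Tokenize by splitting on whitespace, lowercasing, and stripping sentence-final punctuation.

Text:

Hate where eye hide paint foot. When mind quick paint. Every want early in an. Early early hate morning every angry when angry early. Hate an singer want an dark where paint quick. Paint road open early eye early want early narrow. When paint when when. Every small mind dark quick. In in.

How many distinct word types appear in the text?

Distinct types: {an, angry, dark, early, every, eye, foot, hate, hide, in, mind, morning, narrow, open, paint, quick, road, singer, small, want, when, where}
V = 22

22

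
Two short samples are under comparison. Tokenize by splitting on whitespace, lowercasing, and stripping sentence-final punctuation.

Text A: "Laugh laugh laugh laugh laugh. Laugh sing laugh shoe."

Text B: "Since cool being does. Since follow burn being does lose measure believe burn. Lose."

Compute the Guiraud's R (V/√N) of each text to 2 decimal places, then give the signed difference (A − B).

-1.41

A: V=3, N=9, R=1.00
B: V=9, N=14, R=2.41
Difference = 1.00 − 2.41 = -1.41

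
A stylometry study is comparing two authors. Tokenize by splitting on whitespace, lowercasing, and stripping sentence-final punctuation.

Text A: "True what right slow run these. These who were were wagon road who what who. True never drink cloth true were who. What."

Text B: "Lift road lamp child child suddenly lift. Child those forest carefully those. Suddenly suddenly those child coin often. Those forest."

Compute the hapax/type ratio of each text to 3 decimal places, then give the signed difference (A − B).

0.115

A: hapax=8, V=13, ratio=0.615
B: hapax=5, V=10, ratio=0.500
Difference = 0.615 − 0.500 = 0.115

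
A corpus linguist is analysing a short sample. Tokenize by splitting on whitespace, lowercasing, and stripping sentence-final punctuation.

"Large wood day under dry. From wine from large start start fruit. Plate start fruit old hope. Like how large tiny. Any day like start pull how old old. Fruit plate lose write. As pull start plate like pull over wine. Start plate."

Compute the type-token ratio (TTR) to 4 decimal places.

0.4884

N = 43 tokens, V = 21 types.
TTR = V / N = 21 / 43 = 0.4884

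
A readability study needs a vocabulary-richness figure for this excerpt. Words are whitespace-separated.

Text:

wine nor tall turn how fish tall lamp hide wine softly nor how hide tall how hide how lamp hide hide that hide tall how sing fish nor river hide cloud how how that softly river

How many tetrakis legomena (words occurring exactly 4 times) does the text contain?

Frequencies: how:7, hide:7, tall:4, nor:3, wine:2, fish:2, lamp:2, softly:2, that:2, river:2, turn:1, sing:1, cloud:1
Words with frequency 4: tall

1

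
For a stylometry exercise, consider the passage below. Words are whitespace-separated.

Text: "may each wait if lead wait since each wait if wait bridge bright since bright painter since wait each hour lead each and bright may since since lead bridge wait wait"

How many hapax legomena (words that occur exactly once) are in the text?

Frequencies: wait:7, since:5, each:4, lead:3, bright:3, may:2, if:2, bridge:2, painter:1, hour:1, and:1
Hapax (freq=1): and, hour, painter

3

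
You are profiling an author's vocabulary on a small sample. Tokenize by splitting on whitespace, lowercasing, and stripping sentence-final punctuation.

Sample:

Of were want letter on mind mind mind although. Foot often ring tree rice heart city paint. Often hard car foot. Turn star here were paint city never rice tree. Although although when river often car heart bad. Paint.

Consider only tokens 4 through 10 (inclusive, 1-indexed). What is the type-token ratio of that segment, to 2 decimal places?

Segment tokens 4–10: letter, on, mind, mind, mind, although, foot
Segment N = 7, segment V = 5.
TTR = 5 / 7 = 0.71

0.71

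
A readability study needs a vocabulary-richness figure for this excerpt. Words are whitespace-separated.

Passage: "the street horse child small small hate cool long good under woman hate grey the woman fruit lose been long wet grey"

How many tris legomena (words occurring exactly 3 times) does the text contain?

Frequencies: the:2, small:2, hate:2, long:2, woman:2, grey:2, street:1, horse:1, child:1, cool:1, good:1, under:1, fruit:1, lose:1, been:1, wet:1
Words with frequency 3: (none)

0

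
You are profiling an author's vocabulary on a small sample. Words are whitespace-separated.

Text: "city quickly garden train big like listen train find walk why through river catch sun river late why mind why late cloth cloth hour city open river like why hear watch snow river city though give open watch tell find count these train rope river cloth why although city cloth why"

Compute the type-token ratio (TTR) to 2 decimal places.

N = 51 tokens, V = 29 types.
TTR = V / N = 29 / 51 = 0.57

0.57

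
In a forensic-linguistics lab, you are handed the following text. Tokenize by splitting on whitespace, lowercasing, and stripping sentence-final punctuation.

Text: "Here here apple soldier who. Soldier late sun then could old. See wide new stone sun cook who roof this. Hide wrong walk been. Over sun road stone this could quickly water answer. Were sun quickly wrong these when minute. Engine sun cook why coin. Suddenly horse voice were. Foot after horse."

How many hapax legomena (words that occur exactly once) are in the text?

25

Frequencies: sun:5, here:2, soldier:2, who:2, could:2, stone:2, cook:2, this:2, wrong:2, quickly:2, were:2, horse:2, apple:1, late:1, then:1, old:1, see:1, wide:1, new:1, roof:1, … (17 more, each freq 1)
Hapax (freq=1): after, answer, apple, been, coin, engine, foot, hide, late, minute, new, old, over, road, roof, see, suddenly, then, these, voice, walk, water, when, why, wide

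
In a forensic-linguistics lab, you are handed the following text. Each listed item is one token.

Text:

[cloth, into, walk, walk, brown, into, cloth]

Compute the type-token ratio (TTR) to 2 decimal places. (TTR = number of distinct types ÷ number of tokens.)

N = 7 tokens, V = 4 types.
TTR = V / N = 4 / 7 = 0.57

0.57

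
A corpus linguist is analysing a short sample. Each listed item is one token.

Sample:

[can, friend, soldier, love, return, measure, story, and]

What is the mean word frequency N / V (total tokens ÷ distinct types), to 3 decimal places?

1.000

N = 8 tokens, V = 8 types.
Mean frequency = N / V = 8 / 8 = 1.000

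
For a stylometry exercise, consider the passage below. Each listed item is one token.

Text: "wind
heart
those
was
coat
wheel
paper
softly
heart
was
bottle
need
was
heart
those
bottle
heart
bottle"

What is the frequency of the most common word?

Frequencies: heart:4, was:3, bottle:3, those:2, wind:1, coat:1, wheel:1, paper:1, softly:1, need:1
Most common: 'heart' with frequency 4.

4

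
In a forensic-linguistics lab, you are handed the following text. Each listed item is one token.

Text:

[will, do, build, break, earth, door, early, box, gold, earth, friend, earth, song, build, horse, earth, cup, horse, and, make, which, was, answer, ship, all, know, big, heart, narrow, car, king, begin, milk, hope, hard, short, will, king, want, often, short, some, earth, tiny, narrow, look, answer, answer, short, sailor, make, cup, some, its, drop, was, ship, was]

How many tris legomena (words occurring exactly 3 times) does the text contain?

3

Frequencies: earth:5, was:3, answer:3, short:3, will:2, build:2, horse:2, cup:2, make:2, ship:2, narrow:2, king:2, some:2, do:1, break:1, door:1, early:1, box:1, gold:1, friend:1, … (19 more, each freq 1)
Words with frequency 3: answer, short, was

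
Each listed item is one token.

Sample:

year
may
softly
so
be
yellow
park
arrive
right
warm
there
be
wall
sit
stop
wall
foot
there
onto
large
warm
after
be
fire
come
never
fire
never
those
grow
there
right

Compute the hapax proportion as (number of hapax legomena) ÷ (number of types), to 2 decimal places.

Frequencies: be:3, there:3, right:2, warm:2, wall:2, fire:2, never:2, year:1, may:1, softly:1, so:1, yellow:1, park:1, arrive:1, sit:1, stop:1, foot:1, onto:1, large:1, after:1, … (3 more, each freq 1)
Hapax count = 16; type count = 23.
Ratio = 16 / 23 = 0.70

0.70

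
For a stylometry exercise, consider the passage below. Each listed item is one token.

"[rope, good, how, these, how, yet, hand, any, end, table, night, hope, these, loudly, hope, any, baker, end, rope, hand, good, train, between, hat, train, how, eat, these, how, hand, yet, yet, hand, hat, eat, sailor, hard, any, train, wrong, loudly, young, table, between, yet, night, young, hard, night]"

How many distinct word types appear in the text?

21

Distinct types: {any, baker, between, eat, end, good, hand, hard, hat, hope, how, loudly, night, rope, sailor, table, these, train, wrong, yet, young}
V = 21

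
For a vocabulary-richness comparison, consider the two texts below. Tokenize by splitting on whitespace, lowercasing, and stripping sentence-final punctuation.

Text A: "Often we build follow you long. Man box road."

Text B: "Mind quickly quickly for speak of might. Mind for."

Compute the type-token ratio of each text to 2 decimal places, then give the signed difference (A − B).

0.33

TTR(A) = 9/9 = 1.00
TTR(B) = 6/9 = 0.67
Difference = 1.00 − 0.67 = 0.33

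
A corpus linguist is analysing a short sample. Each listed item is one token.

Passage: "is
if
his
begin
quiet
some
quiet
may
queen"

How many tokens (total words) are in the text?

9

Tokens: is, if, his, begin, quiet, some, quiet, may, queen
N = 9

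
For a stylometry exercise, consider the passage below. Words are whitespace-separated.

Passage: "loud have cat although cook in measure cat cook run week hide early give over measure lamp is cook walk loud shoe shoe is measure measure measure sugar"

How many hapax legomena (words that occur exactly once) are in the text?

12

Frequencies: measure:5, cook:3, loud:2, cat:2, is:2, shoe:2, have:1, although:1, in:1, run:1, week:1, hide:1, early:1, give:1, over:1, lamp:1, walk:1, sugar:1
Hapax (freq=1): although, early, give, have, hide, in, lamp, over, run, sugar, walk, week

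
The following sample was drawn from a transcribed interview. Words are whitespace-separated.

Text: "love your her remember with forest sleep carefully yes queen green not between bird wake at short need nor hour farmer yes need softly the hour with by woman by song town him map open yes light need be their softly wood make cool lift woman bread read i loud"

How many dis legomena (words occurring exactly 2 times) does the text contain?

5

Frequencies: yes:3, need:3, with:2, hour:2, softly:2, by:2, woman:2, love:1, your:1, her:1, remember:1, forest:1, sleep:1, carefully:1, queen:1, green:1, not:1, between:1, bird:1, wake:1, … (21 more, each freq 1)
Words with frequency 2: by, hour, softly, with, woman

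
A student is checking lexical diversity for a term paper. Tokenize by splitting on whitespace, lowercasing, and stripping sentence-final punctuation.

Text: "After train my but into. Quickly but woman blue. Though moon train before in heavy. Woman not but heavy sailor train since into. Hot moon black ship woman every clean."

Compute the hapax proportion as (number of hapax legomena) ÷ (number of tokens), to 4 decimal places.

Frequencies: train:3, but:3, woman:3, into:2, moon:2, heavy:2, after:1, my:1, quickly:1, blue:1, though:1, before:1, in:1, not:1, sailor:1, since:1, hot:1, black:1, ship:1, every:1, … (1 more, each freq 1)
Hapax count = 15; token count = 30.
Ratio = 15 / 30 = 0.5000

0.5000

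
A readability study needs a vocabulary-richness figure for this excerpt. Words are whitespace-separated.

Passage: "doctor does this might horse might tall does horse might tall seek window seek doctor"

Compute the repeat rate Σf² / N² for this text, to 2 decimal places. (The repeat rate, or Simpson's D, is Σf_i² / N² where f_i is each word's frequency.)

0.14

Frequencies: might:3, doctor:2, does:2, horse:2, tall:2, seek:2, this:1, window:1
Σf² = 31; N² = 225
Repeat rate = 31 / 225 = 0.14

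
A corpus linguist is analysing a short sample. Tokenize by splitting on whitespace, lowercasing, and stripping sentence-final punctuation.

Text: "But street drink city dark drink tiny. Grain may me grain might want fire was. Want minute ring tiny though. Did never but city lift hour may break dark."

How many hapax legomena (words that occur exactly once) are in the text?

Frequencies: but:2, drink:2, city:2, dark:2, tiny:2, grain:2, may:2, want:2, street:1, me:1, might:1, fire:1, was:1, minute:1, ring:1, though:1, did:1, never:1, lift:1, hour:1, … (1 more, each freq 1)
Hapax (freq=1): break, did, fire, hour, lift, me, might, minute, never, ring, street, though, was

13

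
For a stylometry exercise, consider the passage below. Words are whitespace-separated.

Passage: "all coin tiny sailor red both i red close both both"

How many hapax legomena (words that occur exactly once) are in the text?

6

Frequencies: both:3, red:2, all:1, coin:1, tiny:1, sailor:1, i:1, close:1
Hapax (freq=1): all, close, coin, i, sailor, tiny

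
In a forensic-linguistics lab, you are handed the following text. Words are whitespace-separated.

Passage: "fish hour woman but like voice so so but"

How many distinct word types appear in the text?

7

Distinct types: {but, fish, hour, like, so, voice, woman}
V = 7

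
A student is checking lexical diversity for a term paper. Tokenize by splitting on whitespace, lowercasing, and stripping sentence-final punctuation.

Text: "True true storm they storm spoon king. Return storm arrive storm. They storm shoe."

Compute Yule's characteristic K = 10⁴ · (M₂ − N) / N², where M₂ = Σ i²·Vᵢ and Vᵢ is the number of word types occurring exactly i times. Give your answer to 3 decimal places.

Frequencies: storm:5, true:2, they:2, spoon:1, king:1, return:1, arrive:1, shoe:1
N = 14. Frequency spectrum: V_1=5, V_2=2, V_5=1
M₂ = 1²·5 + 2²·2 + 5²·1 = 38
K = 10000 × (38 − 14) / 14² = 1224.490

1224.490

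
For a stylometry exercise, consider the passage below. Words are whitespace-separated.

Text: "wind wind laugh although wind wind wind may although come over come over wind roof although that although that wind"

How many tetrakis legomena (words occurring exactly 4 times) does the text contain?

Frequencies: wind:7, although:4, come:2, over:2, that:2, laugh:1, may:1, roof:1
Words with frequency 4: although

1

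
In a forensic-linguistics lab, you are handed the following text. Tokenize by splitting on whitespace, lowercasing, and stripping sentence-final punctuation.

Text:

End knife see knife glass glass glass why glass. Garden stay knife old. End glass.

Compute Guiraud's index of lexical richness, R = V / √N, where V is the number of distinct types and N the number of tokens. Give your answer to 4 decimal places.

2.0656

N = 15, V = 8.
√N = 3.872983
R = 8 / 3.872983 = 2.0656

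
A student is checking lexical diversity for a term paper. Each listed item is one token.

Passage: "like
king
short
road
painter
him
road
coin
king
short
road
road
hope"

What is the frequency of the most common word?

4

Frequencies: road:4, king:2, short:2, like:1, painter:1, him:1, coin:1, hope:1
Most common: 'road' with frequency 4.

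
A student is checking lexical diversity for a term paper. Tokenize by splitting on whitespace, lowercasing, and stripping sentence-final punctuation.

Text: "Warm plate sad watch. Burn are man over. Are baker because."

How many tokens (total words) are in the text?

Tokens: warm, plate, sad, watch, burn, are, man, over, are, baker, because
N = 11

11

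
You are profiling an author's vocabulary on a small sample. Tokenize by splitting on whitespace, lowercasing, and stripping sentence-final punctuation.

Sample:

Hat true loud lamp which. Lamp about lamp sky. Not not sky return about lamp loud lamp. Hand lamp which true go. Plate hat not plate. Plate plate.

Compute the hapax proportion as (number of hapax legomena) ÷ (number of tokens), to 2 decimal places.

Frequencies: lamp:6, plate:4, not:3, hat:2, true:2, loud:2, which:2, about:2, sky:2, return:1, hand:1, go:1
Hapax count = 3; token count = 28.
Ratio = 3 / 28 = 0.11

0.11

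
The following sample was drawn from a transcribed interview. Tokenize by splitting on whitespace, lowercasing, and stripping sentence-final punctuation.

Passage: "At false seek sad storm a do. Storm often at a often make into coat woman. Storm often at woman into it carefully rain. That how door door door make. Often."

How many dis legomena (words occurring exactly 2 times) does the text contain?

4

Frequencies: often:4, at:3, storm:3, door:3, a:2, make:2, into:2, woman:2, false:1, seek:1, sad:1, do:1, coat:1, it:1, carefully:1, rain:1, that:1, how:1
Words with frequency 2: a, into, make, woman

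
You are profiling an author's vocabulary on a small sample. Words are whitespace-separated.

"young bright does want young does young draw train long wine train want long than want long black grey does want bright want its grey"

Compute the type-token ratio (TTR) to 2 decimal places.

0.48

N = 25 tokens, V = 12 types.
TTR = V / N = 12 / 25 = 0.48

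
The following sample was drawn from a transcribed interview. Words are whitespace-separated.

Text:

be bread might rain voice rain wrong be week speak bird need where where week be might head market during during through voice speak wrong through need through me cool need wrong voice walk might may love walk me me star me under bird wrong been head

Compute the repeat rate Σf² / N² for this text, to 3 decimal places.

0.053

Frequencies: wrong:4, me:4, be:3, might:3, voice:3, need:3, through:3, rain:2, week:2, speak:2, bird:2, where:2, head:2, during:2, walk:2, bread:1, market:1, cool:1, may:1, love:1, … (3 more, each freq 1)
Σf² = 117; N² = 2209
Repeat rate = 117 / 2209 = 0.053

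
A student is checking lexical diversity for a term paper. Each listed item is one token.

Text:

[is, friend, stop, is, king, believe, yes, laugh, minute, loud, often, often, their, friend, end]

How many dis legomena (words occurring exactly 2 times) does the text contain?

Frequencies: is:2, friend:2, often:2, stop:1, king:1, believe:1, yes:1, laugh:1, minute:1, loud:1, their:1, end:1
Words with frequency 2: friend, is, often

3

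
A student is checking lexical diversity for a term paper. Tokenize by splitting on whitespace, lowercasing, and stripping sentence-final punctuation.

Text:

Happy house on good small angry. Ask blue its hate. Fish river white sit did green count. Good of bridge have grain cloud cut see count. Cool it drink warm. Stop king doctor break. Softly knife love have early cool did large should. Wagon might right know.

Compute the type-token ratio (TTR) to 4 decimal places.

0.8936

N = 47 tokens, V = 42 types.
TTR = V / N = 42 / 47 = 0.8936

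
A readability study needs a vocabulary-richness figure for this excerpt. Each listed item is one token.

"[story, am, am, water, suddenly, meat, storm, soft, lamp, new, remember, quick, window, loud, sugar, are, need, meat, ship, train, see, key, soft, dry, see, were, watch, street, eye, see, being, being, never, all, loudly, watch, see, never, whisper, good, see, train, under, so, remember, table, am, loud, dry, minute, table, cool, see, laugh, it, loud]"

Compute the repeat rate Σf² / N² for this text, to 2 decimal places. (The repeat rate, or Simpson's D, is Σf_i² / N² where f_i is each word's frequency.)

0.04

Frequencies: see:6, am:3, loud:3, meat:2, soft:2, remember:2, train:2, dry:2, watch:2, being:2, never:2, table:2, story:1, water:1, suddenly:1, storm:1, lamp:1, new:1, quick:1, window:1, … (18 more, each freq 1)
Σf² = 116; N² = 3136
Repeat rate = 116 / 3136 = 0.04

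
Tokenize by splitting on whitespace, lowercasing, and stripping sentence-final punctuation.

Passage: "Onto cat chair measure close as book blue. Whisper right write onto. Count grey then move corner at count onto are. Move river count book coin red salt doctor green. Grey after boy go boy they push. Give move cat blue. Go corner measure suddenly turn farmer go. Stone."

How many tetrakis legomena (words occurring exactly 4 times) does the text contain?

0

Frequencies: onto:3, count:3, move:3, go:3, cat:2, measure:2, book:2, blue:2, grey:2, corner:2, boy:2, chair:1, close:1, as:1, whisper:1, right:1, write:1, then:1, at:1, are:1, … (14 more, each freq 1)
Words with frequency 4: (none)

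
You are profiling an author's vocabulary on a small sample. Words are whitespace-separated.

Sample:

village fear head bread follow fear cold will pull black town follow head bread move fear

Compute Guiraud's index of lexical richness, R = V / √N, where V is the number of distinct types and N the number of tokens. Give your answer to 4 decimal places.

N = 16, V = 11.
√N = 4.000000
R = 11 / 4.000000 = 2.7500

2.7500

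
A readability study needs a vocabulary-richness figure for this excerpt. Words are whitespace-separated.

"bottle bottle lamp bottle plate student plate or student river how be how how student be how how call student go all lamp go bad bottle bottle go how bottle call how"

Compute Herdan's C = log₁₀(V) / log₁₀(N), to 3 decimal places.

N = 32, V = 12.
log₁₀(V) = 1.079181, log₁₀(N) = 1.505150
C = 1.079181 / 1.505150 = 0.717

0.717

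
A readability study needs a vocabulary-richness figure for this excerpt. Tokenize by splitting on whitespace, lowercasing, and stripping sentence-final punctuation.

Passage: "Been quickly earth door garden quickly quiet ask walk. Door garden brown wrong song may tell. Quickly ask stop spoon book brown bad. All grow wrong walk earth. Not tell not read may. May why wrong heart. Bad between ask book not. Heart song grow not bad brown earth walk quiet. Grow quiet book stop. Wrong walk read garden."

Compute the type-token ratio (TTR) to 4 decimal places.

0.4068

N = 59 tokens, V = 24 types.
TTR = V / N = 24 / 59 = 0.4068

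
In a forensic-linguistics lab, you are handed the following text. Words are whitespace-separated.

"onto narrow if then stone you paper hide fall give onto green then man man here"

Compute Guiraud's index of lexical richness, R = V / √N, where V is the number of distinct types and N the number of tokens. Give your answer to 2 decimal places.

N = 16, V = 13.
√N = 4.000000
R = 13 / 4.000000 = 3.25

3.25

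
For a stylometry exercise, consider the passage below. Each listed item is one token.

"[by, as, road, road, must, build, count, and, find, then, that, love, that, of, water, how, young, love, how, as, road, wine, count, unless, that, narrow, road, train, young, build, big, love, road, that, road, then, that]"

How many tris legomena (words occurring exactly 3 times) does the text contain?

1

Frequencies: road:6, that:5, love:3, as:2, build:2, count:2, then:2, how:2, young:2, by:1, must:1, and:1, find:1, of:1, water:1, wine:1, unless:1, narrow:1, train:1, big:1
Words with frequency 3: love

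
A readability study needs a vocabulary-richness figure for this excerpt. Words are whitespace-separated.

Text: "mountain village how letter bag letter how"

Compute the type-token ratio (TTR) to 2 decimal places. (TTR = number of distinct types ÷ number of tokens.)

N = 7 tokens, V = 5 types.
TTR = V / N = 5 / 7 = 0.71

0.71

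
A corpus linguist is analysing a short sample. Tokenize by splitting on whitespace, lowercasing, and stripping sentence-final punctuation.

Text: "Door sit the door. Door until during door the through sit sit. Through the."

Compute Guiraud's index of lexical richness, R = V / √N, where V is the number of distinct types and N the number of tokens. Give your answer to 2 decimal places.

1.60

N = 14, V = 6.
√N = 3.741657
R = 6 / 3.741657 = 1.60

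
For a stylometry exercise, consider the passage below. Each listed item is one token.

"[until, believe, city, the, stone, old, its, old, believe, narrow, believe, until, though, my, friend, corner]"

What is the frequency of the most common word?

Frequencies: believe:3, until:2, old:2, city:1, the:1, stone:1, its:1, narrow:1, though:1, my:1, friend:1, corner:1
Most common: 'believe' with frequency 3.

3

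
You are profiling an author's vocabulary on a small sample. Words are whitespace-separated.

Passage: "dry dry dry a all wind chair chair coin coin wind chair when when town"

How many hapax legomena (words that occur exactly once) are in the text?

3

Frequencies: dry:3, chair:3, wind:2, coin:2, when:2, a:1, all:1, town:1
Hapax (freq=1): a, all, town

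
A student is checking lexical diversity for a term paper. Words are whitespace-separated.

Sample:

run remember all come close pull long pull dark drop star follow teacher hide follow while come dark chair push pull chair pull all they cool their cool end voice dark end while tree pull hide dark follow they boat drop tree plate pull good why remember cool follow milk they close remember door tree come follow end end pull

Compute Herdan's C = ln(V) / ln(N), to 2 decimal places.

N = 60, V = 28.
ln(V) = 3.332205, ln(N) = 4.094345
C = 3.332205 / 4.094345 = 0.81

0.81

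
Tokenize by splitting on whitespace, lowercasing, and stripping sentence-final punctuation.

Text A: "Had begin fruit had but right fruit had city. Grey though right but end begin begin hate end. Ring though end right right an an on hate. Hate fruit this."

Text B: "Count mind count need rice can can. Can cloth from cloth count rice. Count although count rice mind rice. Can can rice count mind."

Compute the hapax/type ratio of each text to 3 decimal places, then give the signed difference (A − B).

-0.018

A: hapax=5, V=14, ratio=0.357
B: hapax=3, V=8, ratio=0.375
Difference = 0.357 − 0.375 = -0.018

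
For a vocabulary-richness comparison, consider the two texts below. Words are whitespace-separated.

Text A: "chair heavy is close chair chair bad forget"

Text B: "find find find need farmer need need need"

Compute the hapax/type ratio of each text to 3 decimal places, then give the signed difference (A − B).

A: hapax=5, V=6, ratio=0.833
B: hapax=1, V=3, ratio=0.333
Difference = 0.833 − 0.333 = 0.500

0.500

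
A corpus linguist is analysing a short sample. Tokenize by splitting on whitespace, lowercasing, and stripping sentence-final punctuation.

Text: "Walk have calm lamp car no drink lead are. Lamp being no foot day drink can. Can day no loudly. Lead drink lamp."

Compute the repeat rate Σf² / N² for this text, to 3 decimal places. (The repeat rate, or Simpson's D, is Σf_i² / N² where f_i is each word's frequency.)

Frequencies: lamp:3, no:3, drink:3, lead:2, day:2, can:2, walk:1, have:1, calm:1, car:1, are:1, being:1, foot:1, loudly:1
Σf² = 47; N² = 529
Repeat rate = 47 / 529 = 0.089

0.089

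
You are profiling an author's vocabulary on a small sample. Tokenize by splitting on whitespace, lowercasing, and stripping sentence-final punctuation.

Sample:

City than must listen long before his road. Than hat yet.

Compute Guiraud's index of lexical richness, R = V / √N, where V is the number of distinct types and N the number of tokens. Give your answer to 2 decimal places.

N = 11, V = 10.
√N = 3.316625
R = 10 / 3.316625 = 3.02

3.02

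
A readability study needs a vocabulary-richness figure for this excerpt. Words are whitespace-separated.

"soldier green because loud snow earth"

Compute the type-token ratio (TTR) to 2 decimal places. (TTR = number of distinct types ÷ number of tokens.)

1.00

N = 6 tokens, V = 6 types.
TTR = V / N = 6 / 6 = 1.00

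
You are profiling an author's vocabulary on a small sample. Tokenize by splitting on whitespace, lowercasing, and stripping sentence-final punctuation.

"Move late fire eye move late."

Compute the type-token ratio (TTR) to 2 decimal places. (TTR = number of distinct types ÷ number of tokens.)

0.67

N = 6 tokens, V = 4 types.
TTR = V / N = 4 / 6 = 0.67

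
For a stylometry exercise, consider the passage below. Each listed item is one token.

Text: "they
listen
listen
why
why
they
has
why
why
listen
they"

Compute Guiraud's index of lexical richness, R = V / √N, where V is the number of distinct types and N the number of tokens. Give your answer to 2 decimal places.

1.21

N = 11, V = 4.
√N = 3.316625
R = 4 / 3.316625 = 1.21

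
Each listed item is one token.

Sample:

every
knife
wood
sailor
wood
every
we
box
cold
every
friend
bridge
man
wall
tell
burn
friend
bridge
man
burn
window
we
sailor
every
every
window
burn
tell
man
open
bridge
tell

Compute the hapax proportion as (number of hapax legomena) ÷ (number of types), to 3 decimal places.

Frequencies: every:5, bridge:3, man:3, tell:3, burn:3, wood:2, sailor:2, we:2, friend:2, window:2, knife:1, box:1, cold:1, wall:1, open:1
Hapax count = 5; type count = 15.
Ratio = 5 / 15 = 0.333

0.333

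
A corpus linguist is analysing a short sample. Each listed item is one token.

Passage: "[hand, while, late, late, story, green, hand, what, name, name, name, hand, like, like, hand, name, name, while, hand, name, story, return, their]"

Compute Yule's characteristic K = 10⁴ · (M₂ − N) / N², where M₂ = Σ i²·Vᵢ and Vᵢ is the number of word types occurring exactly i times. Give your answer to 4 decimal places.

1096.4083

Frequencies: name:6, hand:5, while:2, late:2, story:2, like:2, green:1, what:1, return:1, their:1
N = 23. Frequency spectrum: V_1=4, V_2=4, V_5=1, V_6=1
M₂ = 1²·4 + 2²·4 + 5²·1 + 6²·1 = 81
K = 10000 × (81 − 23) / 23² = 1096.4083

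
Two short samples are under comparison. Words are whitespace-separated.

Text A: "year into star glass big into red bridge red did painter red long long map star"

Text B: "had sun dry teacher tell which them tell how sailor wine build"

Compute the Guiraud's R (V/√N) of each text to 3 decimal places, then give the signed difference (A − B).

A: V=11, N=16, R=2.750
B: V=11, N=12, R=3.175
Difference = 2.750 − 3.175 = -0.425

-0.425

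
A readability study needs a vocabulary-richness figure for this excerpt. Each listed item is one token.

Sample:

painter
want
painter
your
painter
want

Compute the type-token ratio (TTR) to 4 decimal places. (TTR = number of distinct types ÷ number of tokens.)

N = 6 tokens, V = 3 types.
TTR = V / N = 3 / 6 = 0.5000

0.5000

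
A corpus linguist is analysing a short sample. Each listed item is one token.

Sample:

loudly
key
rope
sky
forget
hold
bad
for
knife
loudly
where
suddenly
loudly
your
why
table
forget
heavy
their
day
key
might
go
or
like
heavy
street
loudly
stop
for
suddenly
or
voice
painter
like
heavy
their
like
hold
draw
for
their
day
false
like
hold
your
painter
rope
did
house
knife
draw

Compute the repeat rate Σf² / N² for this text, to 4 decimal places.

Frequencies: loudly:4, like:4, hold:3, for:3, heavy:3, their:3, key:2, rope:2, forget:2, knife:2, suddenly:2, your:2, day:2, or:2, painter:2, draw:2, sky:1, bad:1, where:1, why:1, … (9 more, each freq 1)
Σf² = 121; N² = 2809
Repeat rate = 121 / 2809 = 0.0431

0.0431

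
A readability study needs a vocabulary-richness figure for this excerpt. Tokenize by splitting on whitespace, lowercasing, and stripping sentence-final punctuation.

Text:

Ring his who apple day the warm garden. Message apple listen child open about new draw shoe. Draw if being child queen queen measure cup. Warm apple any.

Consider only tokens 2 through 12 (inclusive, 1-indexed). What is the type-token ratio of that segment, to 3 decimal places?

0.909

Segment tokens 2–12: his, who, apple, day, the, warm, garden, message, apple, listen, child
Segment N = 11, segment V = 10.
TTR = 10 / 11 = 0.909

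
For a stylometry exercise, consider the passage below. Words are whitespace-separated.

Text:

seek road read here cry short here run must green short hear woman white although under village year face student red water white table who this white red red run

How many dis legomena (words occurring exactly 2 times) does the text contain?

Frequencies: white:3, red:3, here:2, short:2, run:2, seek:1, road:1, read:1, cry:1, must:1, green:1, hear:1, woman:1, although:1, under:1, village:1, year:1, face:1, student:1, water:1, … (3 more, each freq 1)
Words with frequency 2: here, run, short

3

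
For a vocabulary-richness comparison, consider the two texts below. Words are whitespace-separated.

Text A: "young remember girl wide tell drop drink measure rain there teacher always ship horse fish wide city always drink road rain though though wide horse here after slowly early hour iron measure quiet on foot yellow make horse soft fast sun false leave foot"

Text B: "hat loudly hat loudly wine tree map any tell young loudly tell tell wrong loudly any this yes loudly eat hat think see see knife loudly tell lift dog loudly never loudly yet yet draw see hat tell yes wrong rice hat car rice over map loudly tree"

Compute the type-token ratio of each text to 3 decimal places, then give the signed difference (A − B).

TTR(A) = 34/44 = 0.773
TTR(B) = 23/48 = 0.479
Difference = 0.773 − 0.479 = 0.294

0.294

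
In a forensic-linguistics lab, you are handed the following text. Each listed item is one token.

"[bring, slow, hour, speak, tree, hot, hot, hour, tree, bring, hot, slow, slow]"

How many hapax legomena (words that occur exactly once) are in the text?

1

Frequencies: slow:3, hot:3, bring:2, hour:2, tree:2, speak:1
Hapax (freq=1): speak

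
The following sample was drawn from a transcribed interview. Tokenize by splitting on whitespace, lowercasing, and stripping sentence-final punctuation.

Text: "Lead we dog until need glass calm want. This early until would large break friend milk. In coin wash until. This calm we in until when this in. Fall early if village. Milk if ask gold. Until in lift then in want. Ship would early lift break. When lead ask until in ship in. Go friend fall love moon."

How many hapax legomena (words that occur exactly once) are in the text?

12

Frequencies: in:7, until:6, this:3, early:3, lead:2, we:2, calm:2, want:2, would:2, break:2, friend:2, milk:2, when:2, fall:2, if:2, ask:2, lift:2, ship:2, dog:1, need:1, … (10 more, each freq 1)
Hapax (freq=1): coin, dog, glass, go, gold, large, love, moon, need, then, village, wash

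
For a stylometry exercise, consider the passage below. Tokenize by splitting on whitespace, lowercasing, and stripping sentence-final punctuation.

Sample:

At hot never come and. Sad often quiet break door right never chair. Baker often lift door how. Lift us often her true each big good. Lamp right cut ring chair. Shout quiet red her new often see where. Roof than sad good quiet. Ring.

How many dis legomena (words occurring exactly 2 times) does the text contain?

9

Frequencies: often:4, quiet:3, never:2, sad:2, door:2, right:2, chair:2, lift:2, her:2, good:2, ring:2, at:1, hot:1, come:1, and:1, break:1, baker:1, how:1, us:1, true:1, … (11 more, each freq 1)
Words with frequency 2: chair, door, good, her, lift, never, right, ring, sad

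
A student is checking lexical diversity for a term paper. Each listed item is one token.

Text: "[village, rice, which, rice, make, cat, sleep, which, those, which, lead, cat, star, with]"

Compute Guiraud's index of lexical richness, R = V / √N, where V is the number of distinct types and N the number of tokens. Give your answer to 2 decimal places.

N = 14, V = 10.
√N = 3.741657
R = 10 / 3.741657 = 2.67

2.67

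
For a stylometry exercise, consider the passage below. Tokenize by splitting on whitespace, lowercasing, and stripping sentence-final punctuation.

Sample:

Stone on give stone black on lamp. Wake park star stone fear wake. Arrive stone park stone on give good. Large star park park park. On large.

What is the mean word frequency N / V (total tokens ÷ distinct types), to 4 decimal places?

2.2500

N = 27 tokens, V = 12 types.
Mean frequency = N / V = 27 / 12 = 2.2500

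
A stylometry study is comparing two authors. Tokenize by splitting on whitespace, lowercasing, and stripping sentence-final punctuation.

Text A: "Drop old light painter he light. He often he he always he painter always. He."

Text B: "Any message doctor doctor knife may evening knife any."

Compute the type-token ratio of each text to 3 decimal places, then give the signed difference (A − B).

-0.200

TTR(A) = 7/15 = 0.467
TTR(B) = 6/9 = 0.667
Difference = 0.467 − 0.667 = -0.200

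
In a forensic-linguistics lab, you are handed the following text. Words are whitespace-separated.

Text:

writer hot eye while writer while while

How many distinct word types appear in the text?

Distinct types: {eye, hot, while, writer}
V = 4

4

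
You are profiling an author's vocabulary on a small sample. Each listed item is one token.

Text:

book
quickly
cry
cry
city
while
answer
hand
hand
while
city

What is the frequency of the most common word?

Frequencies: cry:2, city:2, while:2, hand:2, book:1, quickly:1, answer:1
Most common: 'cry' with frequency 2.

2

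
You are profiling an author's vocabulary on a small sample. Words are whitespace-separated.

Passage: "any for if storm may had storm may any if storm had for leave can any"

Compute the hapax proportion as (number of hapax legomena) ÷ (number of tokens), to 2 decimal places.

0.13

Frequencies: any:3, storm:3, for:2, if:2, may:2, had:2, leave:1, can:1
Hapax count = 2; token count = 16.
Ratio = 2 / 16 = 0.13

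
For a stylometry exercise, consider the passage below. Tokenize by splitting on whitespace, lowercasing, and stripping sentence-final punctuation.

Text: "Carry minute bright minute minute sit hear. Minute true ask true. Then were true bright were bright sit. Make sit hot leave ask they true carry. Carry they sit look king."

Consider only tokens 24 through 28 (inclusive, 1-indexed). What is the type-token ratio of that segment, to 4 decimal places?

0.6000

Segment tokens 24–28: they, true, carry, carry, they
Segment N = 5, segment V = 3.
TTR = 3 / 5 = 0.6000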